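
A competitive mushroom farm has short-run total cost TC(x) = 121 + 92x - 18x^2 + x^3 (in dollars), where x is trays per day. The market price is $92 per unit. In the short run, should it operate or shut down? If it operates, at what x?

From TC, MC = TC'(x) = 92 - 36x + 3x^2 and AVC = VC/x = 92 - 18x + x^2.
AVC hits its minimum where MC = AVC, at x = 9, giving min AVC = 92 - 18·9 + 9^2 = $11.
Since P = $92 ≥ min AVC = $11, price covers variable cost and the firm should produce.
Set P = MC: 92 = 92 - 36x + 3x^2 → -36x + 3x^2 = 0. The roots are x = 0 and x = 12; the profit-maximizing output is on the rising part of MC, so x* = 12.
Check: AVC at x = 12 is $20 ≤ P, so revenue covers variable cost.
Profit = P·x − TC = 92·12 − 361 = $743.

Produce at x = 12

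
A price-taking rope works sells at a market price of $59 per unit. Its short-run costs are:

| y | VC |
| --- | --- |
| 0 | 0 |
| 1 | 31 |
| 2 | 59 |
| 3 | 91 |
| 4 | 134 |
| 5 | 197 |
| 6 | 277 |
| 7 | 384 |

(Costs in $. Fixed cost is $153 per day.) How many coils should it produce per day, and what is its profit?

Profit at each row (π = 59y − TC): y=0: -153; y=1: -125; y=2: -94; y=3: -67; y=4: -51; y=5: -55; y=6: -76; y=7: -124.
Profit is maximized at y = 4. AVC there is 134/4 = $33.50 ≤ P, so producing beats shutting down (which would give -$153).

y = 4; profit = -$51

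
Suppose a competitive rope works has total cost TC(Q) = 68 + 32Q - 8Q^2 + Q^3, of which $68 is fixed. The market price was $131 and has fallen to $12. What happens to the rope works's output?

MC = 32 - 16Q + 3Q^2; the shutdown threshold is min AVC = $16 (at Q = 4).
With P = $131 above the shutdown price, P = MC gives Q = 9.
At P = $12 < min AVC = $16, price no longer covers variable cost at any output, so the firm shuts down: Q = 0.

Output falls from 9 to 0 (the firm shuts down)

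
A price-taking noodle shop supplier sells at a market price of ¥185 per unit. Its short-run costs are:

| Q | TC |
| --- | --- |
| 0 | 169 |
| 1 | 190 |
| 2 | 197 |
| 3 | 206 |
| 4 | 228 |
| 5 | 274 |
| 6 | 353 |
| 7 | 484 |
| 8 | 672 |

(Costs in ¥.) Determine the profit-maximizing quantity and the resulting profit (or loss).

Q = 7; profit = ¥811

Compute π = P·Q − TC at each output: Q=0: -169; Q=1: -5; Q=2: 173; Q=3: 349; Q=4: 512; Q=5: 651; Q=6: 757; Q=7: 811; Q=8: 808.
Profit is maximized at Q = 7. AVC there is 315/7 = ¥45 ≤ P, so producing beats shutting down (which would give -¥169).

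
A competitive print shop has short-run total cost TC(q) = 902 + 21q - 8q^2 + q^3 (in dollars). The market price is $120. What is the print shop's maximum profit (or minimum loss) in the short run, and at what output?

AVC = 21 - 8q + q^2; min AVC = $5 at q = 4. Since P = $120 ≥ min AVC, the firm produces.
With MC = 21 - 16q + 3q^2, P = MC on the upward-sloping part at q* = 9.
TR = 120·9 = 1080. TC = 902 + 270 = 1172. Profit = 1080 − 1172 = -$92.
That loss of $92 beats the $902 the firm would lose by shutting down; producing recovers $810 of fixed cost.

Profit = -$92 at q = 9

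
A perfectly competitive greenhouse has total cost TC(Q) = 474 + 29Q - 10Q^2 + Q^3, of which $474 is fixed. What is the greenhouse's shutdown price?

$4 per unit

Short-run supply begins at min AVC. From VC = 29Q - 10Q^2 + Q^3, AVC = 29 - 10Q + Q^2.
At the minimum of AVC, MC = AVC. MC = 29 - 20Q + 3Q^2; setting MC = AVC gives 2Q^2 - 10Q = 0, so Q = 5. min AVC = 4.
The firm shuts down for any P below $4.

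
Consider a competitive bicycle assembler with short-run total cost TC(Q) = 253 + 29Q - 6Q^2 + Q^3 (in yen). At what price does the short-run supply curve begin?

Short-run supply begins at min AVC. From VC = 29Q - 6Q^2 + Q^3, AVC = 29 - 6Q + Q^2.
At the minimum of AVC, MC = AVC. MC = 29 - 12Q + 3Q^2; setting MC = AVC gives 2Q^2 - 6Q = 0, so Q = 3. min AVC = 20.
For P < ¥20 the firm produces nothing.

¥20 per unit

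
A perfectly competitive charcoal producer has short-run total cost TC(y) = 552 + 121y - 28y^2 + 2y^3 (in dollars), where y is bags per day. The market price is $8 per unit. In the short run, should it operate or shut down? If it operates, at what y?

Shut down

Variable cost is VC = 121y - 28y^2 + 2y^3, so AVC = VC/y = 121 - 28y + 2y^2 and MC = dTC/dy = 121 - 56y + 6y^2.
AVC is minimized where dAVC/dy = -28 + 4y = 0, at y = 7; min AVC = 121 - 28·7 + 2·7^2 = $23.
P = $8 lies below min AVC = $23; no output level covers variable cost.
Best response: produce nothing and absorb the $552 fixed cost.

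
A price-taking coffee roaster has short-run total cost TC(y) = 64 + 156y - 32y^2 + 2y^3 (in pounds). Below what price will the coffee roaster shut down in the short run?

The firm shuts down when price falls below the minimum of average variable cost. AVC = VC/y = 156 - 32y + 2y^2.
At the minimum of AVC, MC = AVC. MC = 156 - 64y + 6y^2; setting MC = AVC gives 4y^2 - 32y = 0, so y = 8. min AVC = 28.
So the shutdown price is £28.

£28 per unit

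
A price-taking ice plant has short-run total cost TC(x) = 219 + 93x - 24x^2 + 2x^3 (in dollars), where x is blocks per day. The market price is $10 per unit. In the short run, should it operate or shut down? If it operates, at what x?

From TC, MC = TC'(x) = 93 - 48x + 6x^2 and AVC = VC/x = 93 - 24x + 2x^2.
The AVC parabola has its vertex at x = 24/4 = 6, where AVC = 93 - 24·6 + 2·6^2 = $21.
Since P = $10 < min AVC = $21, price fails to cover variable cost at any output.
Best response: produce nothing and absorb the $219 fixed cost.

Shut down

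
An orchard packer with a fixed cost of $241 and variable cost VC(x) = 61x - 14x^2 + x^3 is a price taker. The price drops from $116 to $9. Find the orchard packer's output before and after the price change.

Output falls from 11 to 0 (the firm shuts down)

AVC = 61 - 14x + x^2, minimized at x = 7 where min AVC = $12. MC = 61 - 28x + 3x^2.
At P = $116 ≥ min AVC, set P = MC on the rising branch: x = 11.
At P = $9 < min AVC = $12, price no longer covers variable cost at any output, so the firm shuts down: x = 0.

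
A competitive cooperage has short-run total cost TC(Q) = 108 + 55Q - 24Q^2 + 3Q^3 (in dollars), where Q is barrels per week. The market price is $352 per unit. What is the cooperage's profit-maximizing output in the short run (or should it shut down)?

Produce at Q = 9

Variable cost is VC = 55Q - 24Q^2 + 3Q^3, so AVC = VC/Q = 55 - 24Q + 3Q^2 and MC = dTC/dQ = 55 - 48Q + 9Q^2.
AVC is minimized where dAVC/dQ = -24 + 6Q = 0, at Q = 4; min AVC = 55 - 24·4 + 3·4^2 = $7.
P = $352 exceeds min AVC = $7, so the firm stays open.
Set P = MC: 352 = 55 - 48Q + 9Q^2 → -297 - 48Q + 9Q^2 = 0. The roots are Q = -11/3 and Q = 9; the profit-maximizing output is on the rising part of MC, so Q* = 9.
Check: AVC at Q = 9 is $82 ≤ P, so revenue covers variable cost.
Profit = P·Q − TC = 352·9 − 846 = $2322.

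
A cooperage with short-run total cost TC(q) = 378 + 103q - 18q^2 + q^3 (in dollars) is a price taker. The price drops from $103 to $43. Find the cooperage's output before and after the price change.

Output falls from 12 to 10

AVC = 103 - 18q + q^2, minimized at q = 9 where min AVC = $22. MC = 103 - 36q + 3q^2.
With P = $103 above the shutdown price, P = MC gives q = 12.
At P = $43 ≥ min AVC, set P = MC: q = 10. The firm stays open but cuts output.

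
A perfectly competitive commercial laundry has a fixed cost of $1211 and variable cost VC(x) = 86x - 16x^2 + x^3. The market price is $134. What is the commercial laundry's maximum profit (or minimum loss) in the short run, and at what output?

Profit = -$59 at x = 12

AVC = 86 - 16x + x^2; min AVC = $22 at x = 8. Since P = $134 ≥ min AVC, the firm produces.
MC = 86 - 32x + 3x^2. Setting P = MC and taking the root on the rising branch gives x* = 12.
TR = 134·12 = 1608. TC = 1211 + 456 = 1667. Profit = 1608 − 1667 = -$59.
Shutting down would mean losing the fixed cost of $1211, so operating at a loss of $59 is better by $1152.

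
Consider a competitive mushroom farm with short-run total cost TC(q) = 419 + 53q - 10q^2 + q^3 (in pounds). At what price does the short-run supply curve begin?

Short-run supply begins at min AVC. From VC = 53q - 10q^2 + q^3, AVC = 53 - 10q + q^2.
dAVC/dq = -10 + 2q = 0 gives q = 5. min AVC = 53 - 10·5 + 5^2 = 28.
So the shutdown price is £28.

£28 per unit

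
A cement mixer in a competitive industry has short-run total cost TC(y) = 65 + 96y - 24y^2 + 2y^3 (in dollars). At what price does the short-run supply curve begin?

$24 per unit

The firm shuts down when price falls below the minimum of average variable cost. AVC = VC/y = 96 - 24y + 2y^2.
At the minimum of AVC, MC = AVC. MC = 96 - 48y + 6y^2; setting MC = AVC gives 4y^2 - 24y = 0, so y = 6. min AVC = 24.
So the shutdown price is $24.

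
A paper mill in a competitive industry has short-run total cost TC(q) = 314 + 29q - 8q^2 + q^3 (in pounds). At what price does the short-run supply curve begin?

The shutdown price is the minimum of AVC. VC = 29q - 8q^2 + q^3, so AVC = 29 - 8q + q^2.
dAVC/dq = -8 + 2q = 0 gives q = 4. min AVC = 29 - 8·4 + 4^2 = 13.
The firm shuts down for any P below £13.

£13 per unit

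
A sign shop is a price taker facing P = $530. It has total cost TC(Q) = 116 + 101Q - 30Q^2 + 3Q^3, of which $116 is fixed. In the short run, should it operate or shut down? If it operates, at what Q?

Produce at Q = 11

Variable cost is VC = 101Q - 30Q^2 + 3Q^3, so AVC = VC/Q = 101 - 30Q + 3Q^2 and MC = dTC/dQ = 101 - 60Q + 9Q^2.
The AVC parabola has its vertex at Q = 30/6 = 5, where AVC = 101 - 30·5 + 3·5^2 = $26.
Since P = $530 ≥ min AVC = $26, price covers variable cost and the firm should produce.
Solving P = MC: -429 - 60Q + 9Q^2 = 0 ⇒ Q = -13/3 or 11. On the upward-sloping branch, Q* = 11.
Check: AVC at Q = 11 is $134 ≤ P, so revenue covers variable cost.
Profit = P·Q − TC = 530·11 − 1590 = $4240.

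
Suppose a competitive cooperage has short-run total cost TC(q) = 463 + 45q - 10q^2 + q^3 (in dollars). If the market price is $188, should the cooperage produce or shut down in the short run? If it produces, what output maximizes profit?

Variable cost is VC = 45q - 10q^2 + q^3, so AVC = VC/q = 45 - 10q + q^2 and MC = dTC/dq = 45 - 20q + 3q^2.
AVC is minimized where dAVC/dq = -10 + 2q = 0, at q = 5; min AVC = 45 - 10·5 + 5^2 = $20.
Since P = $188 ≥ min AVC = $20, price covers variable cost and the firm should produce.
Set P = MC: 188 = 45 - 20q + 3q^2 → -143 - 20q + 3q^2 = 0. The roots are q = -13/3 and q = 11; the profit-maximizing output is on the rising part of MC, so q* = 11.
Check: AVC at q = 11 is $56 ≤ P, so revenue covers variable cost.
Profit = P·q − TC = 188·11 − 1079 = $989.

Produce at q = 11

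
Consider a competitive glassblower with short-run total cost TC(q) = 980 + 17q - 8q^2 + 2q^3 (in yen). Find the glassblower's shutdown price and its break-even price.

Shutdown price = ¥9; break-even price = ¥199

AVC = 17 - 8q + 2q^2; minimized at q = 2, giving min AVC = ¥9. That is the shutdown price.
ATC = 980/q + 17 - 8q + 2q^2. Setting dATC/dq = −980/q^2 − 8 + 4q = 0 gives q = 7 (since 4·7^3 − 8·7^2 = 980).
min ATC = 980/7 + 17 − 8·7 + 2·7^2 = ¥199. That is the break-even price.
Between these two prices the firm operates at a loss; above ¥199 it earns a profit.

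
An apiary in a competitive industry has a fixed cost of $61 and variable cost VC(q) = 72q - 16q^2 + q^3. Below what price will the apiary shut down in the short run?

The firm shuts down when price falls below the minimum of average variable cost. AVC = VC/q = 72 - 16q + q^2.
At the minimum of AVC, MC = AVC. MC = 72 - 32q + 3q^2; setting MC = AVC gives 2q^2 - 16q = 0, so q = 8. min AVC = 8.
For P < $8 the firm produces nothing.

$8 per unit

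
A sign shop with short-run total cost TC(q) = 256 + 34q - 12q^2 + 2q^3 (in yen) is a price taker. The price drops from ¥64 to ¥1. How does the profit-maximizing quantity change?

AVC = 34 - 12q + 2q^2, minimized at q = 3 where min AVC = ¥16. MC = 34 - 24q + 6q^2.
With P = ¥64 above the shutdown price, P = MC gives q = 5.
At P = ¥1 < min AVC = ¥16, price no longer covers variable cost at any output, so the firm shuts down: q = 0.

Output falls from 5 to 0 (the firm shuts down)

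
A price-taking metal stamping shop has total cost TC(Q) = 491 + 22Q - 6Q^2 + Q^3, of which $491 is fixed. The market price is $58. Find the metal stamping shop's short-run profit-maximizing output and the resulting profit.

AVC = 22 - 6Q + Q^2 has its minimum $13 at Q = 3; price $58 clears that bar, so the firm operates.
MC = 22 - 12Q + 3Q^2. Setting P = MC and taking the root on the rising branch gives Q* = 6.
TR = 58·6 = 348. TC = 491 + 132 = 623. Profit = 348 − 623 = -$275.
That loss of $275 beats the $491 the firm would lose by shutting down; producing recovers $216 of fixed cost.

Profit = -$275 at Q = 6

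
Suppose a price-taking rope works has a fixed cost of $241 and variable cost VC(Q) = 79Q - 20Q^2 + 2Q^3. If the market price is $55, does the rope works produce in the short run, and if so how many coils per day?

Variable cost is VC = 79Q - 20Q^2 + 2Q^3, so AVC = VC/Q = 79 - 20Q + 2Q^2 and MC = dTC/dQ = 79 - 40Q + 6Q^2.
AVC is minimized where dAVC/dQ = -20 + 4Q = 0, at Q = 5; min AVC = 79 - 20·5 + 2·5^2 = $29.
Because $55 ≥ $29, revenue can cover variable cost; the firm operates.
Solving P = MC: 24 - 40Q + 6Q^2 = 0 ⇒ Q = 2/3 or 6. On the upward-sloping branch, Q* = 6.
Check: AVC at Q = 6 is $31 ≤ P, so revenue covers variable cost.
Profit = P·Q − TC = 55·6 − 427 = -$97, a loss, but smaller than the $241 fixed cost the firm would lose by shutting down.

Produce at Q = 6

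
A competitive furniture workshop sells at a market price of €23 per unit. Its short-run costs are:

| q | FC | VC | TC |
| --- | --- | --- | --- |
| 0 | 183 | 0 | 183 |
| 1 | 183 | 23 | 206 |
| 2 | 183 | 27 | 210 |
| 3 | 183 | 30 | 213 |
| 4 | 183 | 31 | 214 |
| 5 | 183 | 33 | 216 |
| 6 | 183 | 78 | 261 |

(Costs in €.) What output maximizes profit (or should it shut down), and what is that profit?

q = 5; profit = -€101

Tabulate TR − TC: q=0: -183; q=1: -183; q=2: -164; q=3: -144; q=4: -122; q=5: -101; q=6: -123.
Profit is maximized at q = 5. AVC there is 33/5 = €6.60 ≤ P, so producing beats shutting down (which would give -€183).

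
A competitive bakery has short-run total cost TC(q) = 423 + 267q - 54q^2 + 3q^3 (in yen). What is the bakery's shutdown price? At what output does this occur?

The shutdown price is the minimum of AVC. VC = 267q - 54q^2 + 3q^3, so AVC = 267 - 54q + 3q^2.
dAVC/dq = -54 + 6q = 0 gives q = 9. min AVC = 267 - 54·9 + 3·9^2 = 24.
So the shutdown price is ¥24.

¥24 per unit, at q = 9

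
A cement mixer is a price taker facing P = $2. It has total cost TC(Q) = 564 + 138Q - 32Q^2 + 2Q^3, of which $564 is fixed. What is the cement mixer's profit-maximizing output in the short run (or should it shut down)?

Shut down

From TC, MC = TC'(Q) = 138 - 64Q + 6Q^2 and AVC = VC/Q = 138 - 32Q + 2Q^2.
AVC is minimized where dAVC/dQ = -32 + 4Q = 0, at Q = 8; min AVC = 138 - 32·8 + 2·8^2 = $10.
P = $2 lies below min AVC = $10; no output level covers variable cost.
The firm minimizes its loss by shutting down and losing only its fixed cost of $564.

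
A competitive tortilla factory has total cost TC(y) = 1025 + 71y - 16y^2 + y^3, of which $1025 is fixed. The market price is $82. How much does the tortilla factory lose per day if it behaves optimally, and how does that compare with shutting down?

Profit = -$299 at y = 11

AVC = 71 - 16y + y^2; min AVC = $7 at y = 8. Since P = $82 ≥ min AVC, the firm produces.
MC = 71 - 32y + 3y^2. Setting P = MC and taking the root on the rising branch gives y* = 11.
TR = 82·11 = 902. TC = 1025 + 176 = 1201. Profit = 902 − 1201 = -$299.
Shutting down would mean losing the fixed cost of $1025, so operating at a loss of $299 is better by $726.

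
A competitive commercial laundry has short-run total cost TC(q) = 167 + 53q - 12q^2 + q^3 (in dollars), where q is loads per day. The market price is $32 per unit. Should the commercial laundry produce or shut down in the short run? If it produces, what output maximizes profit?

Produce at q = 7

Strip out fixed cost: VC = 53q - 12q^2 + q^3. Then AVC = 53 - 12q + q^2 and MC = 53 - 24q + 3q^2.
AVC hits its minimum where MC = AVC, at q = 6, giving min AVC = 53 - 12·6 + 6^2 = $17.
Because $32 ≥ $17, revenue can cover variable cost; the firm operates.
Solving P = MC: 21 - 24q + 3q^2 = 0 ⇒ q = 1 or 7. On the upward-sloping branch, q* = 7.
Check: AVC at q = 7 is $18 ≤ P, so revenue covers variable cost.
Profit = P·q − TC = 32·7 − 293 = -$69, a loss, but smaller than the $167 fixed cost the firm would lose by shutting down.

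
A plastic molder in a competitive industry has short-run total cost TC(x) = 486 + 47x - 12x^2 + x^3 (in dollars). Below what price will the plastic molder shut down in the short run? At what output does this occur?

$11 per unit, at x = 6

The firm shuts down when price falls below the minimum of average variable cost. AVC = VC/x = 47 - 12x + x^2.
dAVC/dx = -12 + 2x = 0 gives x = 6. min AVC = 47 - 12·6 + 6^2 = 11.
For P < $11 the firm produces nothing.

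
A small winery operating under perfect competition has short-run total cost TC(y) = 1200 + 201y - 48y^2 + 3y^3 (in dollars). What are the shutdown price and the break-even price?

Shutdown price = min AVC. AVC = 201 - 48y + 3y^2, with vertex at y = 8 and minimum $9.
ATC = 1200/y + 201 - 48y + 3y^2. Setting dATC/dy = −1200/y^2 − 48 + 6y = 0 gives y = 10 (since 6·10^3 − 48·10^2 = 1200).
min ATC = 1200/10 + 201 − 48·10 + 3·10^2 = $141. That is the break-even price.
For $9 ≤ P < $141 the firm produces at a loss; below $9 it shuts down.

Shutdown price = $9; break-even price = $141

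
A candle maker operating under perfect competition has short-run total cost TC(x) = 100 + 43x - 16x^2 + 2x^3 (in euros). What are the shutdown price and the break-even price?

Shutdown price = €11; break-even price = €33

Shutdown price = min AVC. AVC = 43 - 16x + 2x^2, with vertex at x = 4 and minimum €11.
ATC = 100/x + 43 - 16x + 2x^2. Setting dATC/dx = −100/x^2 − 16 + 4x = 0 gives x = 5 (since 4·5^3 − 16·5^2 = 100).
min ATC = 100/5 + 43 − 16·5 + 2·5^2 = €33. That is the break-even price.
For €11 ≤ P < €33 the firm produces at a loss; below €11 it shuts down.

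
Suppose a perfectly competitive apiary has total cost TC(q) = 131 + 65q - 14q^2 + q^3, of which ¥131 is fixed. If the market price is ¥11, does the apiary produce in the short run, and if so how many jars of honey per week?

Shut down

Strip out fixed cost: VC = 65q - 14q^2 + q^3. Then AVC = 65 - 14q + q^2 and MC = 65 - 28q + 3q^2.
AVC hits its minimum where MC = AVC, at q = 7, giving min AVC = 65 - 14·7 + 7^2 = ¥16.
Since P = ¥11 < min AVC = ¥16, price fails to cover variable cost at any output.
Shutting down limits the loss to fixed cost, ¥131.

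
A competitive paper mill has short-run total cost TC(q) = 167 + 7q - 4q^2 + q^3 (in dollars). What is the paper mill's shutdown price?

$3 per unit

The firm shuts down when price falls below the minimum of average variable cost. AVC = VC/q = 7 - 4q + q^2.
At the minimum of AVC, MC = AVC. MC = 7 - 8q + 3q^2; setting MC = AVC gives 2q^2 - 4q = 0, so q = 2. min AVC = 3.
For P < $3 the firm produces nothing.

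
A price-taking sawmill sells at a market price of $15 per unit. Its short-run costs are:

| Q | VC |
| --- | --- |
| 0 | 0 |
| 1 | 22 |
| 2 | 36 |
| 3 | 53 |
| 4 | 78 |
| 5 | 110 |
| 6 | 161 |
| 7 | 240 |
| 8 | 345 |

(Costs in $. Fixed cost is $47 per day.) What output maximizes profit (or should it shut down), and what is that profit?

Q = 0 (shut down); profit = -$47

Tabulate TR − TC: Q=0: -47; Q=1: -54; Q=2: -53; Q=3: -55; Q=4: -65; Q=5: -82; Q=6: -118; Q=7: -182; Q=8: -272.
Profit is highest at Q = 0. Equivalently, the lowest AVC in the table is 53/3 ≈ $17.67 at Q = 3, and P = $15 falls below it — price never covers variable cost, so the firm shuts down and loses only its fixed cost.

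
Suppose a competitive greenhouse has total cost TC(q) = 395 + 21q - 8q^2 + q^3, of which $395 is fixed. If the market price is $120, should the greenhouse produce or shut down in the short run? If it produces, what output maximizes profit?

Produce at q = 9

Variable cost is VC = 21q - 8q^2 + q^3, so AVC = VC/q = 21 - 8q + q^2 and MC = dTC/dq = 21 - 16q + 3q^2.
AVC hits its minimum where MC = AVC, at q = 4, giving min AVC = 21 - 8·4 + 4^2 = $5.
Since P = $120 ≥ min AVC = $5, price covers variable cost and the firm should produce.
P = MC gives -99 - 16q + 3q^2 = 0, with roots -11/3 and 9. Take the larger (rising MC): q* = 9.
Check: AVC at q = 9 is $30 ≤ P, so revenue covers variable cost.
Profit = P·q − TC = 120·9 − 665 = $415.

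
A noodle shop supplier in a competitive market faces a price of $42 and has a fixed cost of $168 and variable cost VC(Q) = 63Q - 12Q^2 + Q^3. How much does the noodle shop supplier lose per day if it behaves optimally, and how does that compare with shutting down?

Profit = -$70 at Q = 7

AVC = 63 - 12Q + Q^2 has its minimum $27 at Q = 6; price $42 clears that bar, so the firm operates.
MC = 63 - 24Q + 3Q^2. Setting P = MC and taking the root on the rising branch gives Q* = 7.
TR = 42·7 = 294. TC = 168 + 196 = 364. Profit = 294 − 364 = -$70.
By producing, the firm covers all variable cost plus $98 of fixed cost; shutting down would lose the full $168.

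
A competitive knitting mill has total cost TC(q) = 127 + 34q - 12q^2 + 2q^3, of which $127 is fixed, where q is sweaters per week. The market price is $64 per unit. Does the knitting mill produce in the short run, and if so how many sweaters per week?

Produce at q = 5

From TC, MC = TC'(q) = 34 - 24q + 6q^2 and AVC = VC/q = 34 - 12q + 2q^2.
AVC is minimized where dAVC/dq = -12 + 4q = 0, at q = 3; min AVC = 34 - 12·3 + 2·3^2 = $16.
Since P = $64 ≥ min AVC = $16, price covers variable cost and the firm should produce.
Set P = MC: 64 = 34 - 24q + 6q^2 → -30 - 24q + 6q^2 = 0. The roots are q = -1 and q = 5; the profit-maximizing output is on the rising part of MC, so q* = 5.
Check: AVC at q = 5 is $24 ≤ P, so revenue covers variable cost.
Profit = P·q − TC = 64·5 − 247 = $73.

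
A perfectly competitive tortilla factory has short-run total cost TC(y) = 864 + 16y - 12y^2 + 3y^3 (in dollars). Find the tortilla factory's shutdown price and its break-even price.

Shutdown price = $4; break-even price = $196

AVC = 16 - 12y + 3y^2; minimized at y = 2, giving min AVC = $4. That is the shutdown price.
ATC = 864/y + 16 - 12y + 3y^2. Setting dATC/dy = −864/y^2 − 12 + 6y = 0 gives y = 6 (since 6·6^3 − 12·6^2 = 864).
min ATC = 864/6 + 16 − 12·6 + 3·6^2 = $196. That is the break-even price.
Between these two prices the firm operates at a loss; above $196 it earns a profit.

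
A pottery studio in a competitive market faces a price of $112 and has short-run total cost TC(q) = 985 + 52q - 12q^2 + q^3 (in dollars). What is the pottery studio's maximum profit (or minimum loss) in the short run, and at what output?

AVC = 52 - 12q + q^2; min AVC = $16 at q = 6. Since P = $112 ≥ min AVC, the firm produces.
MC = 52 - 24q + 3q^2. Setting P = MC and taking the root on the rising branch gives q* = 10.
TR = 112·10 = 1120. TC = 985 + 320 = 1305. Profit = 1120 − 1305 = -$185.
By producing, the firm covers all variable cost plus $800 of fixed cost; shutting down would lose the full $985.

Profit = -$185 at q = 10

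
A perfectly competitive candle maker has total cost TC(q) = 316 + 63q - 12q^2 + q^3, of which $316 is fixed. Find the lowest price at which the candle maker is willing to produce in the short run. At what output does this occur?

Short-run supply begins at min AVC. From VC = 63q - 12q^2 + q^3, AVC = 63 - 12q + q^2.
dAVC/dq = -12 + 2q = 0 gives q = 6. min AVC = 63 - 12·6 + 6^2 = 27.
So the shutdown price is $27.

$27 per unit, at q = 6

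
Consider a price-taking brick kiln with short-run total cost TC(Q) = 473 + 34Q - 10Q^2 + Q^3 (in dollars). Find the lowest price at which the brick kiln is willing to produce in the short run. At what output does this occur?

$9 per unit, at Q = 5

Short-run supply begins at min AVC. From VC = 34Q - 10Q^2 + Q^3, AVC = 34 - 10Q + Q^2.
dAVC/dQ = -10 + 2Q = 0 gives Q = 5. min AVC = 34 - 10·5 + 5^2 = 9.
For P < $9 the firm produces nothing.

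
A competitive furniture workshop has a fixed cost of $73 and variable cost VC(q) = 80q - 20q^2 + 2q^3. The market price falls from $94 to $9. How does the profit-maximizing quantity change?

AVC = 80 - 20q + 2q^2, minimized at q = 5 where min AVC = $30. MC = 80 - 40q + 6q^2.
At P = $94 ≥ min AVC, set P = MC on the rising branch: q = 7.
At P = $9 < min AVC = $30, price no longer covers variable cost at any output, so the firm shuts down: q = 0.

Output falls from 7 to 0 (the firm shuts down)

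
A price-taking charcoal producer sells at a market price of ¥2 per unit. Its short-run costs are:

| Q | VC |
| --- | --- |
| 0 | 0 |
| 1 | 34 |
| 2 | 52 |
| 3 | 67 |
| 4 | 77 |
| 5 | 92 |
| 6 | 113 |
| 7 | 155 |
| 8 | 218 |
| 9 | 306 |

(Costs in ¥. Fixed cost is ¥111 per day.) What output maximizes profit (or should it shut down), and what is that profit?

Q = 0 (shut down); profit = -¥111

Compute π = P·Q − TC at each output: Q=0: -111; Q=1: -143; Q=2: -159; Q=3: -172; Q=4: -180; Q=5: -193; Q=6: -212; Q=7: -252; Q=8: -313; Q=9: -399.
Profit is highest at Q = 0. Equivalently, the lowest AVC in the table is 92/5 ≈ ¥18.40 at Q = 5, and P = ¥2 falls below it — price never covers variable cost, so the firm shuts down and loses only its fixed cost.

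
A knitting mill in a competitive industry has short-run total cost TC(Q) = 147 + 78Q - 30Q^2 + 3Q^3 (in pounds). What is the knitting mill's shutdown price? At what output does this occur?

The firm shuts down when price falls below the minimum of average variable cost. AVC = VC/Q = 78 - 30Q + 3Q^2.
At the minimum of AVC, MC = AVC. MC = 78 - 60Q + 9Q^2; setting MC = AVC gives 6Q^2 - 30Q = 0, so Q = 5. min AVC = 3.
So the shutdown price is £3.

£3 per unit, at Q = 5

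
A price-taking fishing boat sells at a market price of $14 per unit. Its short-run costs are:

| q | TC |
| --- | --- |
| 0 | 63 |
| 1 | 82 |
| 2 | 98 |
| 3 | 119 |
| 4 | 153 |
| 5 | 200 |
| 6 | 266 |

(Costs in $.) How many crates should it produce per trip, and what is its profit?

Profit at each row (π = 14q − TC): q=0: -63; q=1: -68; q=2: -70; q=3: -77; q=4: -97; q=5: -130; q=6: -182.
Profit is highest at q = 0. Equivalently, the lowest AVC in the table is 35/2 ≈ $17.50 at q = 2, and P = $14 falls below it — price never covers variable cost, so the firm shuts down and loses only its fixed cost.

q = 0 (shut down); profit = -$63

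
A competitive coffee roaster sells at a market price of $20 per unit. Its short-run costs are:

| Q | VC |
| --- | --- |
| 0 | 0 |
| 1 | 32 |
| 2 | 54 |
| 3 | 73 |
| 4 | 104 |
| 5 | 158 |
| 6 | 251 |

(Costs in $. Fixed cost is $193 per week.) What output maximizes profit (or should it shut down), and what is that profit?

Q = 0 (shut down); profit = -$193

Profit at each row (π = 20Q − TC): Q=0: -193; Q=1: -205; Q=2: -207; Q=3: -206; Q=4: -217; Q=5: -251; Q=6: -324.
Profit is highest at Q = 0. Equivalently, the lowest AVC in the table is 73/3 ≈ $24.33 at Q = 3, and P = $20 falls below it — price never covers variable cost, so the firm shuts down and loses only its fixed cost.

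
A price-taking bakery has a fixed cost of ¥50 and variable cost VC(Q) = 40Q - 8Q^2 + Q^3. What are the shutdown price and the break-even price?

Shutdown price = min AVC. AVC = 40 - 8Q + Q^2, with vertex at Q = 4 and minimum ¥24.
ATC = 50/Q + 40 - 8Q + Q^2. Setting dATC/dQ = −50/Q^2 − 8 + 2Q = 0 gives Q = 5 (since 2·5^3 − 8·5^2 = 50).
min ATC = 50/5 + 40 − 8·5 + 5^2 = ¥35. That is the break-even price.
For ¥24 ≤ P < ¥35 the firm produces at a loss; below ¥24 it shuts down.

Shutdown price = ¥24; break-even price = ¥35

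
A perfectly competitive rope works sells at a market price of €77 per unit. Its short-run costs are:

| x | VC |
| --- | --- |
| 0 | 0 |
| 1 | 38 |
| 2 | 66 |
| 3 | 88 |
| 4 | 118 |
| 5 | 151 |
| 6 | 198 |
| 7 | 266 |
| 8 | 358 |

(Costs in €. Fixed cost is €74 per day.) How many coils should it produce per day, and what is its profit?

Tabulate TR − TC: x=0: -74; x=1: -35; x=2: 14; x=3: 69; x=4: 116; x=5: 160; x=6: 190; x=7: 199; x=8: 184.
Profit is maximized at x = 7. AVC there is 266/7 = €38 ≤ P, so producing beats shutting down (which would give -€74).

x = 7; profit = €199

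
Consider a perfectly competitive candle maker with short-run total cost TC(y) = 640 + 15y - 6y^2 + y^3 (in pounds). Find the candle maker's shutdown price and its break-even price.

Shutdown price = min AVC. AVC = 15 - 6y + y^2, with vertex at y = 3 and minimum £6.
ATC = 640/y + 15 - 6y + y^2. Setting dATC/dy = −640/y^2 − 6 + 2y = 0 gives y = 8 (since 2·8^3 − 6·8^2 = 640).
min ATC = 640/8 + 15 − 6·8 + 8^2 = £111. That is the break-even price.
For £6 ≤ P < £111 the firm produces at a loss; below £6 it shuts down.

Shutdown price = £6; break-even price = £111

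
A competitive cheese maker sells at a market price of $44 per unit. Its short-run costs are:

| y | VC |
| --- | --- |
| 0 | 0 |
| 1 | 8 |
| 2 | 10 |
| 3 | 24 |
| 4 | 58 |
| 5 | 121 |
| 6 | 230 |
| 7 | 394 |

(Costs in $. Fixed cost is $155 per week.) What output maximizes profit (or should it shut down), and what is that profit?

y = 4; profit = -$37

Tabulate TR − TC: y=0: -155; y=1: -119; y=2: -77; y=3: -47; y=4: -37; y=5: -56; y=6: -121; y=7: -241.
Profit is maximized at y = 4. AVC there is 58/4 = $14.50 ≤ P, so producing beats shutting down (which would give -$155).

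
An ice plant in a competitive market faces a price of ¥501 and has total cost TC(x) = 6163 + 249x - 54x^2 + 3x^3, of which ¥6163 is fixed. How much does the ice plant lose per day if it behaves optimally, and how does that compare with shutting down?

Profit = -¥283 at x = 14

AVC = 249 - 54x + 3x^2; min AVC = ¥6 at x = 9. Since P = ¥501 ≥ min AVC, the firm produces.
With MC = 249 - 108x + 9x^2, P = MC on the upward-sloping part at x* = 14.
TR = 501·14 = 7014. TC = 6163 + 1134 = 7297. Profit = 7014 − 7297 = -¥283.
That loss of ¥283 beats the ¥6163 the firm would lose by shutting down; producing recovers ¥5880 of fixed cost.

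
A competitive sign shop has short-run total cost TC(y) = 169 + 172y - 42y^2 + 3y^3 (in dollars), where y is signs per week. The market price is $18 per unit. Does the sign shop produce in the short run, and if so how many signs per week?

From TC, MC = TC'(y) = 172 - 84y + 9y^2 and AVC = VC/y = 172 - 42y + 3y^2.
AVC hits its minimum where MC = AVC, at y = 7, giving min AVC = 172 - 42·7 + 3·7^2 = $25.
Since P = $18 < min AVC = $25, price fails to cover variable cost at any output.
The firm minimizes its loss by shutting down and losing only its fixed cost of $169.

Shut down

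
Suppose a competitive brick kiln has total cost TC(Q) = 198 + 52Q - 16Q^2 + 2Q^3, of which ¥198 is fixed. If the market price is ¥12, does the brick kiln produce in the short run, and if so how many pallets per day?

Variable cost is VC = 52Q - 16Q^2 + 2Q^3, so AVC = VC/Q = 52 - 16Q + 2Q^2 and MC = dTC/dQ = 52 - 32Q + 6Q^2.
The AVC parabola has its vertex at Q = 16/4 = 4, where AVC = 52 - 16·4 + 2·4^2 = ¥20.
Since P = ¥12 < min AVC = ¥20, price fails to cover variable cost at any output.
The firm minimizes its loss by shutting down and losing only its fixed cost of ¥198.

Shut down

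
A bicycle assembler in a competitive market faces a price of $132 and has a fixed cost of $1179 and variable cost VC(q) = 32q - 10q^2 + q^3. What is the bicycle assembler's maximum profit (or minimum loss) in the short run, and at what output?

Profit = -$179 at q = 10

AVC = 32 - 10q + q^2; min AVC = $7 at q = 5. Since P = $132 ≥ min AVC, the firm produces.
With MC = 32 - 20q + 3q^2, P = MC on the upward-sloping part at q* = 10.
TR = 132·10 = 1320. TC = 1179 + 320 = 1499. Profit = 1320 − 1499 = -$179.
By producing, the firm covers all variable cost plus $1000 of fixed cost; shutting down would lose the full $1179.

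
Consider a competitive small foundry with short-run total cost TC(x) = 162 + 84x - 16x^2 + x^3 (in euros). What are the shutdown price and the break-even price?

AVC = 84 - 16x + x^2; minimized at x = 8, giving min AVC = €20. That is the shutdown price.
ATC = 162/x + 84 - 16x + x^2. Setting dATC/dx = −162/x^2 − 16 + 2x = 0 gives x = 9 (since 2·9^3 − 16·9^2 = 162).
min ATC = 162/9 + 84 − 16·9 + 9^2 = €39. That is the break-even price.
For €20 ≤ P < €39 the firm produces at a loss; below €20 it shuts down.

Shutdown price = €20; break-even price = €39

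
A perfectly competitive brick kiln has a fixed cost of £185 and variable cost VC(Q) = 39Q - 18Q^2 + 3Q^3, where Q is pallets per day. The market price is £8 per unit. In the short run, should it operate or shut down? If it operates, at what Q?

From TC, MC = TC'(Q) = 39 - 36Q + 9Q^2 and AVC = VC/Q = 39 - 18Q + 3Q^2.
AVC hits its minimum where MC = AVC, at Q = 3, giving min AVC = 39 - 18·3 + 3·3^2 = £12.
With P < min AVC (£8 < £12), every unit sold adds to the loss.
Best response: produce nothing and absorb the £185 fixed cost.

Shut down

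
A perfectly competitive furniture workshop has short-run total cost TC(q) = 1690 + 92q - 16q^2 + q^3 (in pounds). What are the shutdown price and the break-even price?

Shutdown price = £28; break-even price = £183

AVC = 92 - 16q + q^2; minimized at q = 8, giving min AVC = £28. That is the shutdown price.
ATC = 1690/q + 92 - 16q + q^2. Setting dATC/dq = −1690/q^2 − 16 + 2q = 0 gives q = 13 (since 2·13^3 − 16·13^2 = 1690).
min ATC = 1690/13 + 92 − 16·13 + 13^2 = £183. That is the break-even price.
For £28 ≤ P < £183 the firm produces at a loss; below £28 it shuts down.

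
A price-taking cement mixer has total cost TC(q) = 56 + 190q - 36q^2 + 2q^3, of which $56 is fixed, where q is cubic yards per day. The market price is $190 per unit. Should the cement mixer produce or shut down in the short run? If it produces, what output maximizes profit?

Strip out fixed cost: VC = 190q - 36q^2 + 2q^3. Then AVC = 190 - 36q + 2q^2 and MC = 190 - 72q + 6q^2.
AVC is minimized where dAVC/dq = -36 + 4q = 0, at q = 9; min AVC = 190 - 36·9 + 2·9^2 = $28.
Because $190 ≥ $28, revenue can cover variable cost; the firm operates.
Solving P = MC: -72q + 6q^2 = 0 ⇒ q = 0 or 12. On the upward-sloping branch, q* = 12.
Check: AVC at q = 12 is $46 ≤ P, so revenue covers variable cost.
Profit = P·q − TC = 190·12 − 608 = $1672.

Produce at q = 12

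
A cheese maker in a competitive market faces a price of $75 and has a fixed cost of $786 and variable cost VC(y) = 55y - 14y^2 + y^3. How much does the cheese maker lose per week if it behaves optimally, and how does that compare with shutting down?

AVC = 55 - 14y + y^2; min AVC = $6 at y = 7. Since P = $75 ≥ min AVC, the firm produces.
With MC = 55 - 28y + 3y^2, P = MC on the upward-sloping part at y* = 10.
TR = 75·10 = 750. TC = 786 + 150 = 936. Profit = 750 − 936 = -$186.
That loss of $186 beats the $786 the firm would lose by shutting down; producing recovers $600 of fixed cost.

Profit = -$186 at y = 10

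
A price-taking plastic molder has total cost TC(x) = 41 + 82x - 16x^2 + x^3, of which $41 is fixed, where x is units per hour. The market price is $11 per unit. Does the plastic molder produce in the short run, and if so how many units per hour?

Strip out fixed cost: VC = 82x - 16x^2 + x^3. Then AVC = 82 - 16x + x^2 and MC = 82 - 32x + 3x^2.
The AVC parabola has its vertex at x = 16/2 = 8, where AVC = 82 - 16·8 + 8^2 = $18.
With P < min AVC ($11 < $18), every unit sold adds to the loss.
Best response: produce nothing and absorb the $41 fixed cost.

Shut down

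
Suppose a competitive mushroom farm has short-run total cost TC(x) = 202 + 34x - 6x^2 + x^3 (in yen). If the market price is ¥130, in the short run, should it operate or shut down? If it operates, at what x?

Produce at x = 8

From TC, MC = TC'(x) = 34 - 12x + 3x^2 and AVC = VC/x = 34 - 6x + x^2.
The AVC parabola has its vertex at x = 6/2 = 3, where AVC = 34 - 6·3 + 3^2 = ¥25.
Since P = ¥130 ≥ min AVC = ¥25, price covers variable cost and the firm should produce.
Solving P = MC: -96 - 12x + 3x^2 = 0 ⇒ x = -4 or 8. On the upward-sloping branch, x* = 8.
Check: AVC at x = 8 is ¥50 ≤ P, so revenue covers variable cost.
Profit = P·x − TC = 130·8 − 602 = ¥438.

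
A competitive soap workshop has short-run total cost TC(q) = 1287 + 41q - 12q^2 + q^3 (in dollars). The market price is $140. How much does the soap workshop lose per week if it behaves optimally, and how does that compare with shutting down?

Profit = -$77 at q = 11

AVC = 41 - 12q + q^2 has its minimum $5 at q = 6; price $140 clears that bar, so the firm operates.
MC = 41 - 24q + 3q^2. Setting P = MC and taking the root on the rising branch gives q* = 11.
TR = 140·11 = 1540. TC = 1287 + 330 = 1617. Profit = 1540 − 1617 = -$77.
Shutting down would mean losing the fixed cost of $1287, so operating at a loss of $77 is better by $1210.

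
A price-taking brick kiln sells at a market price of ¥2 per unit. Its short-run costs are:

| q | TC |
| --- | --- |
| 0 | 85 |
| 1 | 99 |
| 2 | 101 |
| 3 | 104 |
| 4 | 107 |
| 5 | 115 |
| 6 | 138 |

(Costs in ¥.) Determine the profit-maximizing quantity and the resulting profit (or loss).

Profit at each row (π = 2q − TC): q=0: -85; q=1: -97; q=2: -97; q=3: -98; q=4: -99; q=5: -105; q=6: -126.
Profit is highest at q = 0. Equivalently, the lowest AVC in the table is 22/4 ≈ ¥5.50 at q = 4, and P = ¥2 falls below it — price never covers variable cost, so the firm shuts down and loses only its fixed cost.

q = 0 (shut down); profit = -¥85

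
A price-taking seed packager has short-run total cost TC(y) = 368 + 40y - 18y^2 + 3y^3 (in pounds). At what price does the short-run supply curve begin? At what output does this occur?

£13 per unit, at y = 3

The shutdown price is the minimum of AVC. VC = 40y - 18y^2 + 3y^3, so AVC = 40 - 18y + 3y^2.
dAVC/dy = -18 + 6y = 0 gives y = 3. min AVC = 40 - 18·3 + 3·3^2 = 13.
So the shutdown price is £13.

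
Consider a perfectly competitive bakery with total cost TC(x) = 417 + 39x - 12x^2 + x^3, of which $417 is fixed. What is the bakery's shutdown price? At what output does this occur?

$3 per unit, at x = 6

Short-run supply begins at min AVC. From VC = 39x - 12x^2 + x^3, AVC = 39 - 12x + x^2.
At the minimum of AVC, MC = AVC. MC = 39 - 24x + 3x^2; setting MC = AVC gives 2x^2 - 12x = 0, so x = 6. min AVC = 3.
The firm shuts down for any P below $3.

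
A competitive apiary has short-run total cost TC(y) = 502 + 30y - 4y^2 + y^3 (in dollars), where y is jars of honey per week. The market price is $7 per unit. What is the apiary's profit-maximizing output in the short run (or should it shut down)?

Shut down

From TC, MC = TC'(y) = 30 - 8y + 3y^2 and AVC = VC/y = 30 - 4y + y^2.
AVC is minimized where dAVC/dy = -4 + 2y = 0, at y = 2; min AVC = 30 - 4·2 + 2^2 = $26.
Since P = $7 < min AVC = $26, price fails to cover variable cost at any output.
Best response: produce nothing and absorb the $502 fixed cost.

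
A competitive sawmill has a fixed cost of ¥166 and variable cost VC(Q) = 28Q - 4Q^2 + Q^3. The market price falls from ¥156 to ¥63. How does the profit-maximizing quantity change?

Output falls from 8 to 5

AVC = 28 - 4Q + Q^2, minimized at Q = 2 where min AVC = ¥24. MC = 28 - 8Q + 3Q^2.
With P = ¥156 above the shutdown price, P = MC gives Q = 8.
At P = ¥63 ≥ min AVC, set P = MC: Q = 5. The firm stays open but cuts output.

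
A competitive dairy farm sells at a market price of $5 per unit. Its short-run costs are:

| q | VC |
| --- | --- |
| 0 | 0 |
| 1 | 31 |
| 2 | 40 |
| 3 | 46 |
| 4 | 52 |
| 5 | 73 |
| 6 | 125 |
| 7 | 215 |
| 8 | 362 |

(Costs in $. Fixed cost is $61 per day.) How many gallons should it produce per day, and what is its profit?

Profit at each row (π = 5q − TC): q=0: -61; q=1: -87; q=2: -91; q=3: -92; q=4: -93; q=5: -109; q=6: -156; q=7: -241; q=8: -383.
Profit is highest at q = 0. Equivalently, the lowest AVC in the table is 52/4 ≈ $13 at q = 4, and P = $5 falls below it — price never covers variable cost, so the firm shuts down and loses only its fixed cost.

q = 0 (shut down); profit = -$61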